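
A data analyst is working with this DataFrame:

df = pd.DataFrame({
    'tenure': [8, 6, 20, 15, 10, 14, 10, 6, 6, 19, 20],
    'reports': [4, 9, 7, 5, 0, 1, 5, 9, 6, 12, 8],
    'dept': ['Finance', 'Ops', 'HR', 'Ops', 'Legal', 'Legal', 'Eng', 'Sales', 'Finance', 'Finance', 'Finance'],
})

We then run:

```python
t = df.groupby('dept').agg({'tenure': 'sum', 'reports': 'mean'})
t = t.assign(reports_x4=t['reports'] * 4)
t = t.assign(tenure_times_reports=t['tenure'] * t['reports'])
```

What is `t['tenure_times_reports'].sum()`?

800.5

group by dept: sum(tenure), mean(reports):
         tenure  reports
dept                    
Eng          10      5.0
Finance      53      7.5
HR           20      7.0
Legal        24      0.5
Ops          21      7.0
Sales         6      9.0
add column reports_x4 = t['reports'] * 4:
         tenure  reports  reports_x4
dept                                
Eng          10      5.0        20.0
Finance      53      7.5        30.0
HR           20      7.0        28.0
Legal        24      0.5         2.0
Ops          21      7.0        28.0
Sales         6      9.0        36.0
add column tenure_times_reports = t['tenure'] * t['reports']:
         tenure  reports  reports_x4  tenure_times_reports
dept                                                      
Eng          10      5.0        20.0                  50.0
Finance      53      7.5        30.0                 397.5
HR           20      7.0        28.0                 140.0
Legal        24      0.5         2.0                  12.0
Ops          21      7.0        28.0                 147.0
Sales         6      9.0        36.0                  54.0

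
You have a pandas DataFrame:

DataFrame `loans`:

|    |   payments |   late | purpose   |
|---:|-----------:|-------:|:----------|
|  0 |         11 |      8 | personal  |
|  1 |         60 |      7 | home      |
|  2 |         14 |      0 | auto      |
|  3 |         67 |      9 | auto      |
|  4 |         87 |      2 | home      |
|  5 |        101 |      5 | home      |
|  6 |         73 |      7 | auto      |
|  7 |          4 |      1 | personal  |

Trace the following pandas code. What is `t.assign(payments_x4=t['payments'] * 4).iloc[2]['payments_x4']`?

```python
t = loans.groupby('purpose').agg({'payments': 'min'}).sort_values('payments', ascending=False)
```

group by purpose, min of payments:
          payments
purpose           
auto            14
home            60
personal         4
sort by payments descending:
          payments
purpose           
home            60
auto            14
personal         4
add column payments_x4 = t['payments'] * 4:
          payments  payments_x4
purpose                        
home            60          240
auto            14           56
personal         4           16
Finally, value at position 2, column 'payments_x4' = 16.

16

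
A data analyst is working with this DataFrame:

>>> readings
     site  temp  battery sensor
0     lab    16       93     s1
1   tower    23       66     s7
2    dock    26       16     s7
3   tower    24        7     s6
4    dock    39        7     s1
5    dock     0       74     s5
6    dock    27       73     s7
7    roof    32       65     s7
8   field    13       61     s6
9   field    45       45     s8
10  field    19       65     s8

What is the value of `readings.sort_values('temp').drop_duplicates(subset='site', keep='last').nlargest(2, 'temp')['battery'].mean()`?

sort by temp:
     site  temp  battery sensor
5    dock     0       74     s5
8   field    13       61     s6
0     lab    16       93     s1
10  field    19       65     s8
1   tower    23       66     s7
3   tower    24        7     s6
2    dock    26       16     s7
6    dock    27       73     s7
7    roof    32       65     s7
4    dock    39        7     s1
9   field    45       45     s8
drop duplicate site (keep=last):
    site  temp  battery sensor
0    lab    16       93     s1
3  tower    24        7     s6
7   roof    32       65     s7
4   dock    39        7     s1
9  field    45       45     s8
take 2 rows with largest temp:
    site  temp  battery sensor
9  field    45       45     s8
4   dock    39        7     s1

26.0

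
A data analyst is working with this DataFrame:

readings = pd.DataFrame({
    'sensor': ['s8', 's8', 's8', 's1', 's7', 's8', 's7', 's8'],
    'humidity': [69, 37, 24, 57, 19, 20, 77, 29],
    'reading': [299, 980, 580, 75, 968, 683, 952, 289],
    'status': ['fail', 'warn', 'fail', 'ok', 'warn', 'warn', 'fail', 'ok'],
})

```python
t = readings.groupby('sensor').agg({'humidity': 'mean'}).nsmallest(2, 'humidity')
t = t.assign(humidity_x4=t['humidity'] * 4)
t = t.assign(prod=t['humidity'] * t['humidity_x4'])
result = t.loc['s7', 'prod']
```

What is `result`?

9216.0

group by sensor, mean of humidity:
        humidity
sensor          
s1          57.0
s7          48.0
s8          35.8
take 2 rows with smallest humidity:
        humidity
sensor          
s8          35.8
s7          48.0
add column humidity_x4 = t['humidity'] * 4:
        humidity  humidity_x4
sensor                       
s8          35.8        143.2
s7          48.0        192.0
add column prod = t['humidity'] * t['humidity_x4']:
        humidity  humidity_x4     prod
sensor                                
s8          35.8        143.2  5126.56
s7          48.0        192.0  9216.00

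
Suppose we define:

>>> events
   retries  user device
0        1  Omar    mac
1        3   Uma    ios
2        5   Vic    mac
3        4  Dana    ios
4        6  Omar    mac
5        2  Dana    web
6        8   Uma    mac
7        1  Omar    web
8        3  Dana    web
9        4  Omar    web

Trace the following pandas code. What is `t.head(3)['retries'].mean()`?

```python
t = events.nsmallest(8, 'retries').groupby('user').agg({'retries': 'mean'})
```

2.66666666667

take 8 rows with smallest retries:
   retries  user device
0        1  Omar    mac
7        1  Omar    web
5        2  Dana    web
1        3   Uma    ios
8        3  Dana    web
3        4  Dana    ios
9        4  Omar    web
2        5   Vic    mac
group by user, mean of retries:
      retries
user         
Dana      3.0
Omar      2.0
Uma       3.0
Vic       5.0
take first 3 rows:
      retries
user         
Dana      3.0
Omar      2.0
Uma       3.0
The mean of column 'retries' is 2.66666666667.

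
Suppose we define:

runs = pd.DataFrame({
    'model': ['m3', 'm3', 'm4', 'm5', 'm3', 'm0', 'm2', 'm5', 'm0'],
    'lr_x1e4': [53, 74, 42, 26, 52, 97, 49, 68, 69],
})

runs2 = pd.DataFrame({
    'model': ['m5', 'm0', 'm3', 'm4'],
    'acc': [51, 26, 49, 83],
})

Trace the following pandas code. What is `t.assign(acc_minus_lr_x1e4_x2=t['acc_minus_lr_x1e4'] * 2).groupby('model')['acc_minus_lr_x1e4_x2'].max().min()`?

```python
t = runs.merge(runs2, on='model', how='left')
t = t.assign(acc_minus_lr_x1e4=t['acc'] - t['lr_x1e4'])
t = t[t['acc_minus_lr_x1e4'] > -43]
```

merge on 'model' (how='left') → 9 rows:
  model  lr_x1e4   acc
0    m3       53  49.0
1    m3       74  49.0
2    m4       42  83.0
3    m5       26  51.0
4    m3       52  49.0
5    m0       97  26.0
6    m2       49   NaN
7    m5       68  51.0
8    m0       69  26.0
add column acc_minus_lr_x1e4 = t['acc'] - t['lr_x1e4']:
  model  lr_x1e4   acc  acc_minus_lr_x1e4
0    m3       53  49.0               -4.0
1    m3       74  49.0              -25.0
2    m4       42  83.0               41.0
3    m5       26  51.0               25.0
4    m3       52  49.0               -3.0
5    m0       97  26.0              -71.0
6    m2       49   NaN                NaN
7    m5       68  51.0              -17.0
8    m0       69  26.0              -43.0
filter rows where acc_minus_lr_x1e4 > -43:
  model  lr_x1e4   acc  acc_minus_lr_x1e4
0    m3       53  49.0               -4.0
1    m3       74  49.0              -25.0
2    m4       42  83.0               41.0
3    m5       26  51.0               25.0
4    m3       52  49.0               -3.0
7    m5       68  51.0              -17.0
add column acc_minus_lr_x1e4_x2 = t['acc_minus_lr_x1e4'] * 2:
  model  lr_x1e4   acc  acc_minus_lr_x1e4  acc_minus_lr_x1e4_x2
0    m3       53  49.0               -4.0                  -8.0
1    m3       74  49.0              -25.0                 -50.0
2    m4       42  83.0               41.0                  82.0
3    m5       26  51.0               25.0                  50.0
4    m3       52  49.0               -3.0                  -6.0
7    m5       68  51.0              -17.0                 -34.0
group by model, max of acc_minus_lr_x1e4_x2:
model
m3    -6.0
m4    82.0
m5    50.0
Name: acc_minus_lr_x1e4_x2, dtype: float64

-6.0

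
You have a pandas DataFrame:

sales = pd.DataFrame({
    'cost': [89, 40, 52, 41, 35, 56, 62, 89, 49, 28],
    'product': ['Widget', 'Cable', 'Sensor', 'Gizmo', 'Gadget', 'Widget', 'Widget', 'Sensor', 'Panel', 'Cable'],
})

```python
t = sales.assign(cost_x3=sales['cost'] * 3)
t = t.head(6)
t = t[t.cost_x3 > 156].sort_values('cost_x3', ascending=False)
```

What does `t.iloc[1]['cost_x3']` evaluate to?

168

add column cost_x3 = sales['cost'] * 3:
   cost product  cost_x3
0    89  Widget      267
1    40   Cable      120
2    52  Sensor      156
3    41   Gizmo      123
4    35  Gadget      105
5    56  Widget      168
6    62  Widget      186
7    89  Sensor      267
8    49   Panel      147
9    28   Cable       84
take first 6 rows:
   cost product  cost_x3
0    89  Widget      267
1    40   Cable      120
2    52  Sensor      156
3    41   Gizmo      123
4    35  Gadget      105
5    56  Widget      168
filter rows where cost_x3 > 156:
   cost product  cost_x3
0    89  Widget      267
5    56  Widget      168
sort by cost_x3 descending:
   cost product  cost_x3
0    89  Widget      267
5    56  Widget      168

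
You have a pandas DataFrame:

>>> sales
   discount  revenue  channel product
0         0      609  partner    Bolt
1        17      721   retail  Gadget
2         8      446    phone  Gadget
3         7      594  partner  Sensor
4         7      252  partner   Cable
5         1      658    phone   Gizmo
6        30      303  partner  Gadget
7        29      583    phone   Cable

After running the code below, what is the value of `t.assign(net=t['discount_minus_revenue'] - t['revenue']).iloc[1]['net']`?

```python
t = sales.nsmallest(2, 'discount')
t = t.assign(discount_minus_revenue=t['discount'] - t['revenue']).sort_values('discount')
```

-1315

take 2 rows with smallest discount:
   discount  revenue  channel product
0         0      609  partner    Bolt
5         1      658    phone   Gizmo
add column discount_minus_revenue = t['discount'] - t['revenue']:
   discount  revenue  channel product  discount_minus_revenue
0         0      609  partner    Bolt                    -609
5         1      658    phone   Gizmo                    -657
sort by discount:
   discount  revenue  channel product  discount_minus_revenue
0         0      609  partner    Bolt                    -609
5         1      658    phone   Gizmo                    -657
add column net = t['discount_minus_revenue'] - t['revenue']:
   discount  revenue  channel product  discount_minus_revenue   net
0         0      609  partner    Bolt                    -609 -1218
5         1      658    phone   Gizmo                    -657 -1315
Finally, value at position 1, column 'net' = -1315.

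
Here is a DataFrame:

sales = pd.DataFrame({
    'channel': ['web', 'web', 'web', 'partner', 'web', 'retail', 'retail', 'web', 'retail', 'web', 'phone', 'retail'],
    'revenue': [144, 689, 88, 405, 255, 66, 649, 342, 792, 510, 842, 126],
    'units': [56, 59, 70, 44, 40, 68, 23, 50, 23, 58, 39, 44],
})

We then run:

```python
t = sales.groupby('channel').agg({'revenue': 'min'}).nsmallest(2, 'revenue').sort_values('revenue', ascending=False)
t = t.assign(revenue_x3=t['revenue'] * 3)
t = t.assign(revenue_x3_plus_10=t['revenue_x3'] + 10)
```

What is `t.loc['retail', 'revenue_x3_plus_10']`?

group by channel, min of revenue:
         revenue
channel         
partner      405
phone        842
retail        66
web           88
take 2 rows with smallest revenue:
         revenue
channel         
retail        66
web           88
sort by revenue descending:
         revenue
channel         
web           88
retail        66
add column revenue_x3 = t['revenue'] * 3:
         revenue  revenue_x3
channel                     
web           88         264
retail        66         198
add column revenue_x3_plus_10 = t['revenue_x3'] + 10:
         revenue  revenue_x3  revenue_x3_plus_10
channel                                         
web           88         264                 274
retail        66         198                 208

208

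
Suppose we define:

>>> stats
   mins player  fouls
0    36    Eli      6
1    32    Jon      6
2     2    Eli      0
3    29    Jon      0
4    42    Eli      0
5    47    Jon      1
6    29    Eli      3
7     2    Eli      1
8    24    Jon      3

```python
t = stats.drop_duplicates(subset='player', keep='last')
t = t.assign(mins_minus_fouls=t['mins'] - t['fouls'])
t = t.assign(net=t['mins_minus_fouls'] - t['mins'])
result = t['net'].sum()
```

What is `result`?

-4

drop duplicate player (keep=last):
   mins player  fouls
7     2    Eli      1
8    24    Jon      3
add column mins_minus_fouls = t['mins'] - t['fouls']:
   mins player  fouls  mins_minus_fouls
7     2    Eli      1                 1
8    24    Jon      3                21
add column net = t['mins_minus_fouls'] - t['mins']:
   mins player  fouls  mins_minus_fouls  net
7     2    Eli      1                 1   -1
8    24    Jon      3                21   -3
Taking the sum of column 'net' gives -4.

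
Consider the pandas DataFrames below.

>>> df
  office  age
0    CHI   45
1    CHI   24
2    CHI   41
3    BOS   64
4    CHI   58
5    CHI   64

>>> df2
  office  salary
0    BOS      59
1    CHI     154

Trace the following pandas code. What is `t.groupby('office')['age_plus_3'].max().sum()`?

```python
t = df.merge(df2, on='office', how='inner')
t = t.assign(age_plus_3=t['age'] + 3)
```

134

merge on 'office' (how='inner') → 6 rows:
  office  age  salary
0    CHI   45     154
1    CHI   24     154
2    CHI   41     154
3    BOS   64      59
4    CHI   58     154
5    CHI   64     154
add column age_plus_3 = t['age'] + 3:
  office  age  salary  age_plus_3
0    CHI   45     154          48
1    CHI   24     154          27
2    CHI   41     154          44
3    BOS   64      59          67
4    CHI   58     154          61
5    CHI   64     154          67
group by office, max of age_plus_3:
office
BOS    67
CHI    67
Name: age_plus_3, dtype: int64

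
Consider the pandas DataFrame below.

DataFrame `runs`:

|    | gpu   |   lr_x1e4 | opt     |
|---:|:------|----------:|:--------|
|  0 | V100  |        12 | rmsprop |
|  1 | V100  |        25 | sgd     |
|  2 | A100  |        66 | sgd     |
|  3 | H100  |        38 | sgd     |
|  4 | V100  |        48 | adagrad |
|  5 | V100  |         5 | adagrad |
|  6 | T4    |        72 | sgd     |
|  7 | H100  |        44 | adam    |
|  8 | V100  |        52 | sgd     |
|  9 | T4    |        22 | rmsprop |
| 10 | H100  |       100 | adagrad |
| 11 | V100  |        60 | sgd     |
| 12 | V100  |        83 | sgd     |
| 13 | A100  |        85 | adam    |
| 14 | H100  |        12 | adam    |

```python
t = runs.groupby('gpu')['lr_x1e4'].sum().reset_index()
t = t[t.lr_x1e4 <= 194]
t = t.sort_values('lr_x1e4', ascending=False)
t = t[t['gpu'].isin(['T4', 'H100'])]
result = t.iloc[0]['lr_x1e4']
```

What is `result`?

194

group by gpu, sum of lr_x1e4:
gpu
A100    151
H100    194
T4       94
V100    285
Name: lr_x1e4, dtype: int64
reset_index():
    gpu  lr_x1e4
0  A100      151
1  H100      194
2    T4       94
3  V100      285
filter rows where lr_x1e4 <= 194:
    gpu  lr_x1e4
0  A100      151
1  H100      194
2    T4       94
sort by lr_x1e4 descending:
    gpu  lr_x1e4
1  H100      194
0  A100      151
2    T4       94
filter rows where gpu in ['T4', 'H100']:
    gpu  lr_x1e4
1  H100      194
2    T4       94
Taking the value at position 0, column 'lr_x1e4' gives 194.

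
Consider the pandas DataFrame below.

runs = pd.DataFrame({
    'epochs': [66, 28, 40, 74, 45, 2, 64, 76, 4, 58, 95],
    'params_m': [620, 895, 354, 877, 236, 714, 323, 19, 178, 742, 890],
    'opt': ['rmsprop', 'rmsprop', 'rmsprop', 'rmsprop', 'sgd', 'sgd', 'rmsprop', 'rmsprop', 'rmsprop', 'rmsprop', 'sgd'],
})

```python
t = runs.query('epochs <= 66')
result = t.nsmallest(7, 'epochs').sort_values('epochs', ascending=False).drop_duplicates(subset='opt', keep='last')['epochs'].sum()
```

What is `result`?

filter rows where epochs <= 66:
   epochs  params_m      opt
0      66       620  rmsprop
1      28       895  rmsprop
2      40       354  rmsprop
4      45       236      sgd
5       2       714      sgd
6      64       323  rmsprop
8       4       178  rmsprop
9      58       742  rmsprop
take 7 rows with smallest epochs:
   epochs  params_m      opt
5       2       714      sgd
8       4       178  rmsprop
1      28       895  rmsprop
2      40       354  rmsprop
4      45       236      sgd
9      58       742  rmsprop
6      64       323  rmsprop
sort by epochs descending:
   epochs  params_m      opt
6      64       323  rmsprop
9      58       742  rmsprop
4      45       236      sgd
2      40       354  rmsprop
1      28       895  rmsprop
8       4       178  rmsprop
5       2       714      sgd
drop duplicate opt (keep=last):
   epochs  params_m      opt
8       4       178  rmsprop
5       2       714      sgd

6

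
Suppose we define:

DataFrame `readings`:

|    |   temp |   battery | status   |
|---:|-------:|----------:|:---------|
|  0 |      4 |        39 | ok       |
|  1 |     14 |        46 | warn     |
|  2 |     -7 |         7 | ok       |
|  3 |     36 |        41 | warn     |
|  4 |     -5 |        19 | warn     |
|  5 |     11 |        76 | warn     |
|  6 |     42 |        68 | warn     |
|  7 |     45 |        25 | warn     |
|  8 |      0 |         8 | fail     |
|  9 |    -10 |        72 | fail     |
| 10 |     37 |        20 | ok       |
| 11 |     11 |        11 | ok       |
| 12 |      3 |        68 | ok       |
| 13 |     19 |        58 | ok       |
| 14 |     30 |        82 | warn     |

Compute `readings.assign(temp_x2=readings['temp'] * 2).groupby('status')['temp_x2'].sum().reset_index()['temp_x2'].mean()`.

add column temp_x2 = readings['temp'] * 2:
    temp  battery status  temp_x2
0      4       39     ok        8
1     14       46   warn       28
2     -7        7     ok      -14
3     36       41   warn       72
4     -5       19   warn      -10
5     11       76   warn       22
6     42       68   warn       84
7     45       25   warn       90
8      0        8   fail        0
9    -10       72   fail      -20
10    37       20     ok       74
11    11       11     ok       22
12     3       68     ok        6
13    19       58     ok       38
14    30       82   warn       60
group by status, sum of temp_x2:
status
fail    -20
ok      134
warn    346
Name: temp_x2, dtype: int64
reset_index():
  status  temp_x2
0   fail      -20
1     ok      134
2   warn      346
Finally, mean of column 'temp_x2' = 153.333333333.

153.333333333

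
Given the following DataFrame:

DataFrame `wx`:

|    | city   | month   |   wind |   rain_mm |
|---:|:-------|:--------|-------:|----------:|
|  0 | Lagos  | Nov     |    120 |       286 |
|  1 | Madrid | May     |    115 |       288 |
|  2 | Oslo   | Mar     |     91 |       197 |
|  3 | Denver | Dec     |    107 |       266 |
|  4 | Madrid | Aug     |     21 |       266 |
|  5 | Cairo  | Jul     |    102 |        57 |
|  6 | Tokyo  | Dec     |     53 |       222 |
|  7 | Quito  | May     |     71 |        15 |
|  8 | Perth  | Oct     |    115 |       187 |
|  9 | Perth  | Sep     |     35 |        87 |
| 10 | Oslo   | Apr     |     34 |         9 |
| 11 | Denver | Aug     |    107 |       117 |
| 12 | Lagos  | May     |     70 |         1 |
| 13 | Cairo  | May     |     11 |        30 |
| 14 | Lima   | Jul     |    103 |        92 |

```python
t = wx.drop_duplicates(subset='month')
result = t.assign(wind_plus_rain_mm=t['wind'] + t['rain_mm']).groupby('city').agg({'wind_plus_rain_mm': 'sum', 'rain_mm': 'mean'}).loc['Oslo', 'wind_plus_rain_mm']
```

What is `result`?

331

drop duplicate month (keep=first):
      city month  wind  rain_mm
0    Lagos   Nov   120      286
1   Madrid   May   115      288
2     Oslo   Mar    91      197
3   Denver   Dec   107      266
4   Madrid   Aug    21      266
5    Cairo   Jul   102       57
8    Perth   Oct   115      187
9    Perth   Sep    35       87
10    Oslo   Apr    34        9
add column wind_plus_rain_mm = t['wind'] + t['rain_mm']:
      city month  wind  rain_mm  wind_plus_rain_mm
0    Lagos   Nov   120      286                406
1   Madrid   May   115      288                403
2     Oslo   Mar    91      197                288
3   Denver   Dec   107      266                373
4   Madrid   Aug    21      266                287
5    Cairo   Jul   102       57                159
8    Perth   Oct   115      187                302
9    Perth   Sep    35       87                122
10    Oslo   Apr    34        9                 43
group by city: sum(wind_plus_rain_mm), mean(rain_mm):
        wind_plus_rain_mm  rain_mm
city                              
Cairo                 159     57.0
Denver                373    266.0
Lagos                 406    286.0
Madrid                690    277.0
Oslo                  331    103.0
Perth                 424    137.0
value at row 'Oslo', column 'wind_plus_rain_mm' → 331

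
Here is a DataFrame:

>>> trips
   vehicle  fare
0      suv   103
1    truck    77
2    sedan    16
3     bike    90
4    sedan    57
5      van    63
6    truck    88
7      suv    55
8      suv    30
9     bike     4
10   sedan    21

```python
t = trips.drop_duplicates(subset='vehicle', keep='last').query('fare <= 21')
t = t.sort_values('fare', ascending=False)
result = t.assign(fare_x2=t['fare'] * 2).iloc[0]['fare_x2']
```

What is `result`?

42

drop duplicate vehicle (keep=last):
   vehicle  fare
5      van    63
6    truck    88
8      suv    30
9     bike     4
10   sedan    21
filter rows where fare <= 21:
   vehicle  fare
9     bike     4
10   sedan    21
sort by fare descending:
   vehicle  fare
10   sedan    21
9     bike     4
add column fare_x2 = t['fare'] * 2:
   vehicle  fare  fare_x2
10   sedan    21       42
9     bike     4        8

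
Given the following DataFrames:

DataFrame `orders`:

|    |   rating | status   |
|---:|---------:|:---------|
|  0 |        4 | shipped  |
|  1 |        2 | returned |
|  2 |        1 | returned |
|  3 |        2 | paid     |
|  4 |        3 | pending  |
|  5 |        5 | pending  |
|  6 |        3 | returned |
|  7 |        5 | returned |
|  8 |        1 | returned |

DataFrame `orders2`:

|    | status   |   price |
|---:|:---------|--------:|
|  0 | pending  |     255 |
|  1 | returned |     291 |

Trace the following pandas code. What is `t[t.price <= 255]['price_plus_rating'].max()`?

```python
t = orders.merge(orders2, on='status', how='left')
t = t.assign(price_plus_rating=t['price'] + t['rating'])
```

merge on 'status' (how='left') → 9 rows:
   rating    status  price
0       4   shipped    NaN
1       2  returned  291.0
2       1  returned  291.0
3       2      paid    NaN
4       3   pending  255.0
5       5   pending  255.0
6       3  returned  291.0
7       5  returned  291.0
8       1  returned  291.0
add column price_plus_rating = t['price'] + t['rating']:
   rating    status  price  price_plus_rating
0       4   shipped    NaN                NaN
1       2  returned  291.0              293.0
2       1  returned  291.0              292.0
3       2      paid    NaN                NaN
4       3   pending  255.0              258.0
5       5   pending  255.0              260.0
6       3  returned  291.0              294.0
7       5  returned  291.0              296.0
8       1  returned  291.0              292.0
filter rows where price <= 255:
   rating   status  price  price_plus_rating
4       3  pending  255.0              258.0
5       5  pending  255.0              260.0

260.0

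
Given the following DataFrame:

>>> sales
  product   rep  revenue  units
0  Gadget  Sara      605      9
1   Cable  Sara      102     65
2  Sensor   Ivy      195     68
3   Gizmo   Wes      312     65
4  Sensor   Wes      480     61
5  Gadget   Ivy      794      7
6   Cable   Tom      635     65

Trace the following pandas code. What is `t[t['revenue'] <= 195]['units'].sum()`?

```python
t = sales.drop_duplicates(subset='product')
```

133

drop duplicate product (keep=first):
  product   rep  revenue  units
0  Gadget  Sara      605      9
1   Cable  Sara      102     65
2  Sensor   Ivy      195     68
3   Gizmo   Wes      312     65
filter rows where revenue <= 195:
  product   rep  revenue  units
1   Cable  Sara      102     65
2  Sensor   Ivy      195     68
The sum of column 'units' is 133.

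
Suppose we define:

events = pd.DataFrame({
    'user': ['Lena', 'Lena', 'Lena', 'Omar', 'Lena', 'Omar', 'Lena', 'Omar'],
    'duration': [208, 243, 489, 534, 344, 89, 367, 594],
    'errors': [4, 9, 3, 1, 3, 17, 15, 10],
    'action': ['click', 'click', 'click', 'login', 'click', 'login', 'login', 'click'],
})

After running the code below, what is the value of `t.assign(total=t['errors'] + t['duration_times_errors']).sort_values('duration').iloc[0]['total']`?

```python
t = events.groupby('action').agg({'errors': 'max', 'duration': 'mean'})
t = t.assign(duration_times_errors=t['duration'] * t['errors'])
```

group by action: max(errors), mean(duration):
        errors  duration
action                  
click       10     375.6
login       17     330.0
add column duration_times_errors = t['duration'] * t['errors']:
        errors  duration  duration_times_errors
action                                         
click       10     375.6                 3756.0
login       17     330.0                 5610.0
add column total = t['errors'] + t['duration_times_errors']:
        errors  duration  duration_times_errors   total
action                                                 
click       10     375.6                 3756.0  3766.0
login       17     330.0                 5610.0  5627.0
sort by duration:
        errors  duration  duration_times_errors   total
action                                                 
login       17     330.0                 5610.0  5627.0
click       10     375.6                 3756.0  3766.0

5627.0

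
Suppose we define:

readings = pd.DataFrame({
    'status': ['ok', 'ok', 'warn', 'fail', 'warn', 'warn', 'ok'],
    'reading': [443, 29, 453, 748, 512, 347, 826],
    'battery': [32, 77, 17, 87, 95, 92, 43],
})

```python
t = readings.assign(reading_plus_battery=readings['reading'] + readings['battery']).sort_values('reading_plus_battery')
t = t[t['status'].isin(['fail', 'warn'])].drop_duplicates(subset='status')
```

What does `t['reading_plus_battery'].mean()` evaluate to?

637.0

add column reading_plus_battery = readings['reading'] + readings['battery']:
  status  reading  battery  reading_plus_battery
0     ok      443       32                   475
1     ok       29       77                   106
2   warn      453       17                   470
3   fail      748       87                   835
4   warn      512       95                   607
5   warn      347       92                   439
6     ok      826       43                   869
sort by reading_plus_battery:
  status  reading  battery  reading_plus_battery
1     ok       29       77                   106
5   warn      347       92                   439
2   warn      453       17                   470
0     ok      443       32                   475
4   warn      512       95                   607
3   fail      748       87                   835
6     ok      826       43                   869
filter rows where status in ['fail', 'warn']:
  status  reading  battery  reading_plus_battery
5   warn      347       92                   439
2   warn      453       17                   470
4   warn      512       95                   607
3   fail      748       87                   835
drop duplicate status (keep=first):
  status  reading  battery  reading_plus_battery
5   warn      347       92                   439
3   fail      748       87                   835
Reading off the mean of column 'reading_plus_battery', we get 637.0.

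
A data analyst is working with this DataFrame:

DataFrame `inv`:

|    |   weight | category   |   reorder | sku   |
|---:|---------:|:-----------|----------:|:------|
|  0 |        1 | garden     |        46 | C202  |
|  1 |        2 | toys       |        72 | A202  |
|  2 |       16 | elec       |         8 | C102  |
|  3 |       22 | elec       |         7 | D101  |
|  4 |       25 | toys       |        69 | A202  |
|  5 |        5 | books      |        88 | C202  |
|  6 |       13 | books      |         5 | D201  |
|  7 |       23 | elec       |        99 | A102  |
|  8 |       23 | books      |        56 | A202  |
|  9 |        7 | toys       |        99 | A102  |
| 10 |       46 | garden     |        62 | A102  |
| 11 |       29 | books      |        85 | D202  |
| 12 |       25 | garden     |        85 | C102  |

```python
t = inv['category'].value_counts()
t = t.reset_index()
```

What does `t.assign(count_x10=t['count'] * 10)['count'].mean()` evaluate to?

value_counts of category:
category
books     4
garden    3
toys      3
elec      3
Name: count, dtype: int64
reset_index():
  category  count
0    books      4
1   garden      3
2     toys      3
3     elec      3
add column count_x10 = t['count'] * 10:
  category  count  count_x10
0    books      4         40
1   garden      3         30
2     toys      3         30
3     elec      3         30
Reading off the mean of column 'count', we get 3.25.

3.25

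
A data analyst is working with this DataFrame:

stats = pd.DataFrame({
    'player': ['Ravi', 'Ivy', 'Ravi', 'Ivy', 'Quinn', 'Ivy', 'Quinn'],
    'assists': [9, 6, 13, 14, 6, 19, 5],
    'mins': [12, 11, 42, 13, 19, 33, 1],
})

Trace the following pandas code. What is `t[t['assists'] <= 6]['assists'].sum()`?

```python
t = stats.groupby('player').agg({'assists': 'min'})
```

group by player, min of assists:
        assists
player         
Ivy           6
Quinn         5
Ravi          9
filter rows where assists <= 6:
        assists
player         
Ivy           6
Quinn         5
sum of column 'assists' → 11

11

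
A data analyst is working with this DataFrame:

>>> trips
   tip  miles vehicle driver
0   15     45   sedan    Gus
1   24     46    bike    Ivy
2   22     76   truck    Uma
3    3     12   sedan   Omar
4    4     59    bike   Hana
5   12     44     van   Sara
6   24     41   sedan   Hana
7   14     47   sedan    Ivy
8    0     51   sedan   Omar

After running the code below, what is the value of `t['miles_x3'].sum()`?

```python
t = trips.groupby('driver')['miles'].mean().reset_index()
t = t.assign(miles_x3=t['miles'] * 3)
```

group by driver, mean of miles:
driver
Gus     45.0
Hana    50.0
Ivy     46.5
Omar    31.5
Sara    44.0
Uma     76.0
Name: miles, dtype: float64
reset_index():
  driver  miles
0    Gus   45.0
1   Hana   50.0
2    Ivy   46.5
3   Omar   31.5
4   Sara   44.0
5    Uma   76.0
add column miles_x3 = t['miles'] * 3:
  driver  miles  miles_x3
0    Gus   45.0     135.0
1   Hana   50.0     150.0
2    Ivy   46.5     139.5
3   Omar   31.5      94.5
4   Sara   44.0     132.0
5    Uma   76.0     228.0
Reading off the sum of column 'miles_x3', we get 879.0.

879.0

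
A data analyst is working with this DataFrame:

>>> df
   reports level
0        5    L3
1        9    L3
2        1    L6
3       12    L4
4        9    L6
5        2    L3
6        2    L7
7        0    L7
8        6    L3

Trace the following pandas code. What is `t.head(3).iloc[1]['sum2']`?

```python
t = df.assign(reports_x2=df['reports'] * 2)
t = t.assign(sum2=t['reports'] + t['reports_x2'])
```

27

add column reports_x2 = df['reports'] * 2:
   reports level  reports_x2
0        5    L3          10
1        9    L3          18
2        1    L6           2
3       12    L4          24
4        9    L6          18
5        2    L3           4
6        2    L7           4
7        0    L7           0
8        6    L3          12
add column sum2 = t['reports'] + t['reports_x2']:
   reports level  reports_x2  sum2
0        5    L3          10    15
1        9    L3          18    27
2        1    L6           2     3
3       12    L4          24    36
4        9    L6          18    27
5        2    L3           4     6
6        2    L7           4     6
7        0    L7           0     0
8        6    L3          12    18
take first 3 rows:
   reports level  reports_x2  sum2
0        5    L3          10    15
1        9    L3          18    27
2        1    L6           2     3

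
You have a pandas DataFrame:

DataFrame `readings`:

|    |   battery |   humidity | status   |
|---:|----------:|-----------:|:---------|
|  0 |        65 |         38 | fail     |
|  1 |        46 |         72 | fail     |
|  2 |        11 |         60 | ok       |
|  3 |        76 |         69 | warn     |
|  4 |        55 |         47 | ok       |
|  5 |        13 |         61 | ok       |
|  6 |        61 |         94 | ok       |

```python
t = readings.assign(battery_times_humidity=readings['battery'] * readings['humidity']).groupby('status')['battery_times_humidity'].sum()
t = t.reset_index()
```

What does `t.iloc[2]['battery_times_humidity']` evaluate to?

5244

add column battery_times_humidity = readings['battery'] * readings['humidity']:
   battery  humidity status  battery_times_humidity
0       65        38   fail                    2470
1       46        72   fail                    3312
2       11        60     ok                     660
3       76        69   warn                    5244
4       55        47     ok                    2585
5       13        61     ok                     793
6       61        94     ok                    5734
group by status, sum of battery_times_humidity:
status
fail    5782
ok      9772
warn    5244
Name: battery_times_humidity, dtype: int64
reset_index():
  status  battery_times_humidity
0   fail                    5782
1     ok                    9772
2   warn                    5244
So iloc[2]['battery_times_humidity'] = 5244.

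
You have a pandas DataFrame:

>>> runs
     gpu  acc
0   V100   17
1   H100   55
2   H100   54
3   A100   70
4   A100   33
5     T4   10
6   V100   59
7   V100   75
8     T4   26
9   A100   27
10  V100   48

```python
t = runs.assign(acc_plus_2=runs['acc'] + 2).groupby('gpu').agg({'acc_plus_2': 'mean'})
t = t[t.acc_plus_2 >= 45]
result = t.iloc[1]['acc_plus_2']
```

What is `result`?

add column acc_plus_2 = runs['acc'] + 2:
     gpu  acc  acc_plus_2
0   V100   17          19
1   H100   55          57
2   H100   54          56
3   A100   70          72
4   A100   33          35
5     T4   10          12
6   V100   59          61
7   V100   75          77
8     T4   26          28
9   A100   27          29
10  V100   48          50
group by gpu, mean of acc_plus_2:
      acc_plus_2
gpu             
A100   45.333333
H100   56.500000
T4     20.000000
V100   51.750000
filter rows where acc_plus_2 >= 45:
      acc_plus_2
gpu             
A100   45.333333
H100   56.500000
V100   51.750000
Finally, value at position 1, column 'acc_plus_2' = 56.5.

56.5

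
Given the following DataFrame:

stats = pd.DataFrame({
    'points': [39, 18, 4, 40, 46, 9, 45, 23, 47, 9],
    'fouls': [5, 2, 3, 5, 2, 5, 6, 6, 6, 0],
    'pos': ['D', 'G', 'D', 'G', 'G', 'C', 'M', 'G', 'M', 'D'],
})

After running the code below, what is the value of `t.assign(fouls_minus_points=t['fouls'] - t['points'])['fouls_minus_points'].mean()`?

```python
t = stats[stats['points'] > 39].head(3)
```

filter rows where points > 39:
   points  fouls pos
3      40      5   G
4      46      2   G
6      45      6   M
8      47      6   M
take first 3 rows:
   points  fouls pos
3      40      5   G
4      46      2   G
6      45      6   M
add column fouls_minus_points = t['fouls'] - t['points']:
   points  fouls pos  fouls_minus_points
3      40      5   G                 -35
4      46      2   G                 -44
6      45      6   M                 -39
mean of column 'fouls_minus_points' → -39.3333333333

-39.3333333333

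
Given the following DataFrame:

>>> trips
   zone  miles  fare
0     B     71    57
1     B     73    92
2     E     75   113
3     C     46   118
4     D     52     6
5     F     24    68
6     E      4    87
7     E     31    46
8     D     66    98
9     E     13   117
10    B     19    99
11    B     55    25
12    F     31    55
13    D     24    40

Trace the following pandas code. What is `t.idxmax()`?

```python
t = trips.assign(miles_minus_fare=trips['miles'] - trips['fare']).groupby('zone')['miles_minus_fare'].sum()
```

add column miles_minus_fare = trips['miles'] - trips['fare']:
   zone  miles  fare  miles_minus_fare
0     B     71    57                14
1     B     73    92               -19
2     E     75   113               -38
3     C     46   118               -72
4     D     52     6                46
5     F     24    68               -44
6     E      4    87               -83
7     E     31    46               -15
8     D     66    98               -32
9     E     13   117              -104
10    B     19    99               -80
11    B     55    25                30
12    F     31    55               -24
13    D     24    40               -16
group by zone, sum of miles_minus_fare:
zone
B    -55
C    -72
D     -2
E   -240
F    -68
Name: miles_minus_fare, dtype: int64

D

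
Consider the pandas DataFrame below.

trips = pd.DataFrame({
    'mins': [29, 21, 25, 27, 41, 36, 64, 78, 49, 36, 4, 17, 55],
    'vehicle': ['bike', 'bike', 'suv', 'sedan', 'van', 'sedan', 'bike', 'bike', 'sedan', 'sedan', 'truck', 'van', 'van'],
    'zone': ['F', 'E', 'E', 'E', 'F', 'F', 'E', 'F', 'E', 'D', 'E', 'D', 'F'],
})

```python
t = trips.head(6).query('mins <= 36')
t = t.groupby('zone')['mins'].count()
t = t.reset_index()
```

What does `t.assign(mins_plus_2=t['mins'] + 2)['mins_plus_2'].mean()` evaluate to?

take first 6 rows:
   mins vehicle zone
0    29    bike    F
1    21    bike    E
2    25     suv    E
3    27   sedan    E
4    41     van    F
5    36   sedan    F
filter rows where mins <= 36:
   mins vehicle zone
0    29    bike    F
1    21    bike    E
2    25     suv    E
3    27   sedan    E
5    36   sedan    F
group by zone, count of mins:
zone
E    3
F    2
Name: mins, dtype: int64
reset_index():
  zone  mins
0    E     3
1    F     2
add column mins_plus_2 = t['mins'] + 2:
  zone  mins  mins_plus_2
0    E     3            5
1    F     2            4
Then the mean of column 'mins_plus_2': 4.5

4.5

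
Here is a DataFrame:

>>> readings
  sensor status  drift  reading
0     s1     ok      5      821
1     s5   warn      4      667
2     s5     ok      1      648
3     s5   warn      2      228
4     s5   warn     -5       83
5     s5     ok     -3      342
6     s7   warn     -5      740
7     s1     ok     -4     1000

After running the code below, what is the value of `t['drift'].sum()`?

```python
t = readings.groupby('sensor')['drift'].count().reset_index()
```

8

group by sensor, count of drift:
sensor
s1    2
s5    5
s7    1
Name: drift, dtype: int64
reset_index():
  sensor  drift
0     s1      2
1     s5      5
2     s7      1
Hence 8.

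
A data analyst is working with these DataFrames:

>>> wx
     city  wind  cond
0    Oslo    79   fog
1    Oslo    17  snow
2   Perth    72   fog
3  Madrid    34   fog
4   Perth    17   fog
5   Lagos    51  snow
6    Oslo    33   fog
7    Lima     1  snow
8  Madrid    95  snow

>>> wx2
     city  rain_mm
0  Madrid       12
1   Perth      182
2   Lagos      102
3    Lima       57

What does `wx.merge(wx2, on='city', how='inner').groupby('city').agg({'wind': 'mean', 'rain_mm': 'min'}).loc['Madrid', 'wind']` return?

64.5

merge on 'city' (how='inner') → 6 rows:
     city  wind  cond  rain_mm
0   Perth    72   fog      182
1  Madrid    34   fog       12
2   Perth    17   fog      182
3   Lagos    51  snow      102
4    Lima     1  snow       57
5  Madrid    95  snow       12
group by city: mean(wind), min(rain_mm):
        wind  rain_mm
city                 
Lagos   51.0      102
Lima     1.0       57
Madrid  64.5       12
Perth   44.5      182
Taking the value at row 'Madrid', column 'wind' gives 64.5.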